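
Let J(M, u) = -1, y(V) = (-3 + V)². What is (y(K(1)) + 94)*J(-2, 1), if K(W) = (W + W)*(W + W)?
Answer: -95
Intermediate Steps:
K(W) = 4*W² (K(W) = (2*W)*(2*W) = 4*W²)
(y(K(1)) + 94)*J(-2, 1) = ((-3 + 4*1²)² + 94)*(-1) = ((-3 + 4*1)² + 94)*(-1) = ((-3 + 4)² + 94)*(-1) = (1² + 94)*(-1) = (1 + 94)*(-1) = 95*(-1) = -95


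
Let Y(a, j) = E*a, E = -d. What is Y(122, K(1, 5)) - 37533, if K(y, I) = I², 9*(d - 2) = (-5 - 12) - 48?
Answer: -332063/9 ≈ -36896.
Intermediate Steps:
d = -47/9 (d = 2 + ((-5 - 12) - 48)/9 = 2 + (-17 - 48)/9 = 2 + (⅑)*(-65) = 2 - 65/9 = -47/9 ≈ -5.2222)
E = 47/9 (E = -1*(-47/9) = 47/9 ≈ 5.2222)
Y(a, j) = 47*a/9
Y(122, K(1, 5)) - 37533 = (47/9)*122 - 37533 = 5734/9 - 37533 = -332063/9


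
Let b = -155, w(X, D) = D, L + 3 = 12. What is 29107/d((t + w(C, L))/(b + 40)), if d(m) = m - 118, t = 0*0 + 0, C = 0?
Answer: -3347305/13579 ≈ -246.51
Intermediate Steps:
L = 9 (L = -3 + 12 = 9)
t = 0 (t = 0 + 0 = 0)
d(m) = -118 + m
29107/d((t + w(C, L))/(b + 40)) = 29107/(-118 + (0 + 9)/(-155 + 40)) = 29107/(-118 + 9/(-115)) = 29107/(-118 + 9*(-1/115)) = 29107/(-118 - 9/115) = 29107/(-13579/115) = 29107*(-115/13579) = -3347305/13579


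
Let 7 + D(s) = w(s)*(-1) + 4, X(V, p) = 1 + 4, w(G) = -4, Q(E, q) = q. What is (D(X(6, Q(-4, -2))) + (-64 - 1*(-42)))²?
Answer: 441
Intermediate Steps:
X(V, p) = 5
D(s) = 1 (D(s) = -7 + (-4*(-1) + 4) = -7 + (4 + 4) = -7 + 8 = 1)
(D(X(6, Q(-4, -2))) + (-64 - 1*(-42)))² = (1 + (-64 - 1*(-42)))² = (1 + (-64 + 42))² = (1 - 22)² = (-21)² = 441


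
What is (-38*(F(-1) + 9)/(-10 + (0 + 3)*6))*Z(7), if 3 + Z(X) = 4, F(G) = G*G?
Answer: -95/2 ≈ -47.500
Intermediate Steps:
F(G) = G²
Z(X) = 1 (Z(X) = -3 + 4 = 1)
(-38*(F(-1) + 9)/(-10 + (0 + 3)*6))*Z(7) = -38*((-1)² + 9)/(-10 + (0 + 3)*6)*1 = -38*(1 + 9)/(-10 + 3*6)*1 = -380/(-10 + 18)*1 = -380/8*1 = -38*5/4*1 = -95/2*1 = -95/2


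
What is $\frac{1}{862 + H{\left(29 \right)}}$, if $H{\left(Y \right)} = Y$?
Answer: $\frac{1}{891} \approx 0.0011223$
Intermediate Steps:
$\frac{1}{862 + H{\left(29 \right)}} = \frac{1}{862 + 29} = \frac{1}{891}$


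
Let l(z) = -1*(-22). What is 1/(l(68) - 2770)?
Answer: -1/2748 ≈ -0.00036390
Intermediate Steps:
l(z) = 22
1/(l(68) - 2770) = 1/(22 - 2770) = 1/(-2748) = -1/2748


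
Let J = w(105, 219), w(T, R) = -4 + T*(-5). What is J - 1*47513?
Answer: -48042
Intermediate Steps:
w(T, R) = -4 - 5*T
J = -529 (J = -4 - 5*105 = -4 - 525 = -529)
J - 1*47513 = -529 - 1*47513 = -529 - 47513 = -48042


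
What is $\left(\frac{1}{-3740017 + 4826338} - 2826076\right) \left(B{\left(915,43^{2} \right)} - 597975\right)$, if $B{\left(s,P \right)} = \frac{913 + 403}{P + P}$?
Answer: $\frac{3394389631597171373215}{2008607529} \approx 1.6899 \cdot 10^{12}$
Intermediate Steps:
$B{\left(s,P \right)} = \frac{658}{P}$ ($B{\left(s,P \right)} = \frac{1316}{2 P} = 1316 \frac{1}{2 P} = \frac{658}{P}$)
$\left(\frac{1}{-3740017 + 4826338} - 2826076\right) \left(B{\left(915,43^{2} \right)} - 597975\right) = \left(\frac{1}{-3740017 + 4826338} - 2826076\right) \left(\frac{658}{43^{2}} - 597975\right) = \left(\frac{1}{1086321} - 2826076\right) \left(\frac{658}{1849} - 597975\right) = \left(\frac{1}{1086321} - 2826076\right) \left(658 \cdot \frac{1}{1849} - 597975\right) = - \frac{3070025706395 \left(\frac{658}{1849} - 597975\right)}{1086321} = \left(- \frac{3070025706395}{1086321}\right) \left(- \frac{1105655117}{1849}\right) = \frac{3394389631597171373215}{2008607529}$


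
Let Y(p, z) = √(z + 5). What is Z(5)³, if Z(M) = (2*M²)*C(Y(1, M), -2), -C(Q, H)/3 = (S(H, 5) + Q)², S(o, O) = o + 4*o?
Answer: -8947125000000 + 2720250000000*√10 ≈ -3.4494e+11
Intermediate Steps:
S(o, O) = 5*o
Y(p, z) = √(5 + z)
C(Q, H) = -3*(Q + 5*H)² (C(Q, H) = -3*(5*H + Q)² = -3*(Q + 5*H)²)
Z(M) = -6*M²*(-10 + √(5 + M))² (Z(M) = (2*M²)*(-3*(√(5 + M) + 5*(-2))²) = (2*M²)*(-3*(√(5 + M) - 10)²) = (2*M²)*(-3*(-10 + √(5 + M))²) = -6*M²*(-10 + √(5 + M))²)
Z(5)³ = (-6*5²*(-10 + √(5 + 5))²)³ = (-6*25*(-10 + √10)²)³ = (-150*(-10 + √10)²)³ = -3375000*(-10 + √10)⁶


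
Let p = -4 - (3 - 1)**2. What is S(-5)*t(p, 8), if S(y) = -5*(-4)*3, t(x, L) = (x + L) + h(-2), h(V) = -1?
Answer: -60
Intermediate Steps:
p = -8 (p = -4 - 1*2**2 = -4 - 1*4 = -4 - 4 = -8)
t(x, L) = -1 + L + x (t(x, L) = (x + L) - 1 = (L + x) - 1 = -1 + L + x)
S(y) = 60 (S(y) = 20*3 = 60)
S(-5)*t(p, 8) = 60*(-1 + 8 - 8) = 60*(-1) = -60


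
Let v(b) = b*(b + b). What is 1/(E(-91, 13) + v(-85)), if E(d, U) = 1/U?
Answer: 13/187851 ≈ 6.9204e-5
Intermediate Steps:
v(b) = 2*b**2 (v(b) = b*(2*b) = 2*b**2)
1/(E(-91, 13) + v(-85)) = 1/(1/13 + 2*(-85)**2) = 1/(1/13 + 2*7225) = 1/(1/13 + 14450) = 1/(187851/13) = 13/187851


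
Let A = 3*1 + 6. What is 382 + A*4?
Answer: 418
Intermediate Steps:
A = 9 (A = 3 + 6 = 9)
382 + A*4 = 382 + 9*4 = 382 + 36 = 418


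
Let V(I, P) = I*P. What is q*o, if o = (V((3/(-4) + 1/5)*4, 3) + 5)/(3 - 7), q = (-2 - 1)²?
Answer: 18/5 ≈ 3.6000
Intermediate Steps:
q = 9 (q = (-3)² = 9)
o = ⅖ (o = (((3/(-4) + 1/5)*4)*3 + 5)/(3 - 7) = (((3*(-¼) + 1*(⅕))*4)*3 + 5)/(-4) = (((-¾ + ⅕)*4)*3 + 5)*(-¼) = (-11/20*4*3 + 5)*(-¼) = (-11/5*3 + 5)*(-¼) = (-33/5 + 5)*(-¼) = -8/5*(-¼) = ⅖ ≈ 0.40000)
q*o = 9*(⅖) = 18/5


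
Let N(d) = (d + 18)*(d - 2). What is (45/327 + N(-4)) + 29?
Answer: -5980/109 ≈ -54.862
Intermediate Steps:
N(d) = (-2 + d)*(18 + d) (N(d) = (18 + d)*(-2 + d) = (-2 + d)*(18 + d))
(45/327 + N(-4)) + 29 = (45/327 + (-36 + (-4)² + 16*(-4))) + 29 = (45*(1/327) + (-36 + 16 - 64)) + 29 = (15/109 - 84) + 29 = -9141/109 + 29 = -5980/109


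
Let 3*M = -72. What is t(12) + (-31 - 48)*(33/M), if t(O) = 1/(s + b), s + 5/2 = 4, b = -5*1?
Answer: 6067/56 ≈ 108.34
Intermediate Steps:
b = -5
M = -24 (M = (⅓)*(-72) = -24)
s = 3/2 (s = -5/2 + 4 = 3/2 ≈ 1.5000)
t(O) = -2/7 (t(O) = 1/(3/2 - 5) = 1/(-7/2) = -2/7)
t(12) + (-31 - 48)*(33/M) = -2/7 + (-31 - 48)*(33/(-24)) = -2/7 - 2607*(-1)/24 = -2/7 - 79*(-11/8) = -2/7 + 869/8 = 6067/56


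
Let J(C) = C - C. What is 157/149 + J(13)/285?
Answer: 157/149 ≈ 1.0537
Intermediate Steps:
J(C) = 0
157/149 + J(13)/285 = 157/149 + 0/285 = 157*(1/149) + 0*(1/285) = 157/149 + 0 = 157/149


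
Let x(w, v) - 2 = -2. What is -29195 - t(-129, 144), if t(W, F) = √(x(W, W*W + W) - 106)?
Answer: -29195 - I*√106 ≈ -29195.0 - 10.296*I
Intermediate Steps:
x(w, v) = 0 (x(w, v) = 2 - 2 = 0)
t(W, F) = I*√106 (t(W, F) = √(0 - 106) = √(-106) = I*√106)
-29195 - t(-129, 144) = -29195 - I*√106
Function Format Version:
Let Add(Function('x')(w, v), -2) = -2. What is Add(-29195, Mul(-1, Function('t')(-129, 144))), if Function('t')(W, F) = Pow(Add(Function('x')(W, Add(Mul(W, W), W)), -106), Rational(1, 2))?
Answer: Add(-29195, Mul(-1, I, Pow(106, Rational(1, 2)))) ≈ Add(-29195., Mul(-10.296, I))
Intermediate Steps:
Function('x')(w, v) = 0 (Function('x')(w, v) = Add(2, -2) = 0)
Function('t')(W, F) = Mul(I, Pow(106, Rational(1, 2))) (Function('t')(W, F) = Pow(Add(0, -106), Rational(1, 2)) = Pow(-106, Rational(1, 2)) = Mul(I, Pow(106, Rational(1, 2))))
Add(-29195, Mul(-1, Function('t')(-129, 144))) = Add(-29195, Mul(-1, Mul(I, Pow(106, Rational(1, 2))))) = Add(-29195, Mul(-1, I, Pow(106, Rational(1, 2))))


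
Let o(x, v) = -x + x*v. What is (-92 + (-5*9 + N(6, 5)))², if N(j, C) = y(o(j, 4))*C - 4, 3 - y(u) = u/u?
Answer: 17161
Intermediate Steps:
o(x, v) = -x + v*x
y(u) = 2 (y(u) = 3 - u/u = 3 - 1*1 = 3 - 1 = 2)
N(j, C) = -4 + 2*C (N(j, C) = 2*C - 4 = -4 + 2*C)
(-92 + (-5*9 + N(6, 5)))² = (-92 + (-5*9 + (-4 + 2*5)))² = (-92 + (-45 + (-4 + 10)))² = (-92 + (-45 + 6))² = (-92 - 39)² = (-131)² = 17161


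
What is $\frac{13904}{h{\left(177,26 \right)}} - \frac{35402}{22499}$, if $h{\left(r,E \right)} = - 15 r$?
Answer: $- \frac{406818406}{59734845} \approx -6.8104$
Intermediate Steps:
$\frac{13904}{h{\left(177,26 \right)}} - \frac{35402}{22499} = \frac{13904}{\left(-15\right) 177} - \frac{35402}{22499} = \frac{13904}{-2655} - \frac{35402}{22499} = 13904 \left(- \frac{1}{2655}\right) - \frac{35402}{22499} = - \frac{13904}{2655} - \frac{35402}{22499} = - \frac{406818406}{59734845}$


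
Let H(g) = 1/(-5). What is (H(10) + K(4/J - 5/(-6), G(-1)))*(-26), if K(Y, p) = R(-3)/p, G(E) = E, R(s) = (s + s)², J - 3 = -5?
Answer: 4706/5 ≈ 941.20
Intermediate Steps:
J = -2 (J = 3 - 5 = -2)
H(g) = -⅕
R(s) = 4*s² (R(s) = (2*s)² = 4*s²)
K(Y, p) = 36/p (K(Y, p) = (4*(-3)²)/p = (4*9)/p = 36/p)
(H(10) + K(4/J - 5/(-6), G(-1)))*(-26) = (-⅕ + 36/(-1))*(-26) = (-⅕ + 36*(-1))*(-26) = (-⅕ - 36)*(-26) = -181/5*(-26) = 4706/5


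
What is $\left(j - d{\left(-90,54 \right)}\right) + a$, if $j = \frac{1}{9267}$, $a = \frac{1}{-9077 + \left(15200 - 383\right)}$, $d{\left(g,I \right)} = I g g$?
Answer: $- \frac{23266434476993}{53192580} \approx -4.374 \cdot 10^{5}$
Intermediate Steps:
$d{\left(g,I \right)} = I g^{2}$
$a = \frac{1}{5740}$ ($a = \frac{1}{-9077 + 14817} = \frac{1}{5740} \approx 0.00017422$)
$j = \frac{1}{9267} \approx 0.00010791$
$\left(j - d{\left(-90,54 \right)}\right) + a = \left(\frac{1}{9267} - 54 \left(-90\right)^{2}\right) + \frac{1}{5740} = \left(\frac{1}{9267} - 54 \cdot 8100\right) + \frac{1}{5740} = \left(\frac{1}{9267} - 437400\right) + \frac{1}{5740} = - \frac{4053385799}{9267} + \frac{1}{5740} = - \frac{23266434476993}{53192580}$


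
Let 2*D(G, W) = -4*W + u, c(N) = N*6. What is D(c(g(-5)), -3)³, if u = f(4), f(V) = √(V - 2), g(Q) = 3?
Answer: (12 + √2)³/8 ≈ 301.72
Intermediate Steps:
f(V) = √(-2 + V)
c(N) = 6*N
u = √2 (u = √(-2 + 4) = √2 ≈ 1.4142)
D(G, W) = √2/2 - 2*W (D(G, W) = (-4*W + √2)/2 = (√2 - 4*W)/2 = √2/2 - 2*W)
D(c(g(-5)), -3)³ = (√2/2 - 2*(-3))³ = (√2/2 + 6)³ = (6 + √2/2)³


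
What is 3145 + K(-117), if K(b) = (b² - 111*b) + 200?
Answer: 30021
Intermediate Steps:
K(b) = 200 + b² - 111*b
3145 + K(-117) = 3145 + (200 + (-117)² - 111*(-117)) = 3145 + (200 + 13689 + 12987) = 3145 + 26876 = 30021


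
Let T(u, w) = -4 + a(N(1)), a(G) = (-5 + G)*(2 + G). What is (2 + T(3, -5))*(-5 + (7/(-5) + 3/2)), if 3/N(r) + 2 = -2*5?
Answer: 8771/160 ≈ 54.819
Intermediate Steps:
N(r) = -¼ (N(r) = 3/(-2 - 2*5) = 3/(-2 - 10) = 3/(-12) = 3*(-1/12) = -¼)
T(u, w) = -211/16 (T(u, w) = -4 + (-10 + (-¼)² - 3*(-¼)) = -4 + (-10 + 1/16 + ¾) = -4 - 147/16 = -211/16)
(2 + T(3, -5))*(-5 + (7/(-5) + 3/2)) = (2 - 211/16)*(-5 + (7/(-5) + 3/2)) = -179*(-5 + (7*(-⅕) + 3*(½)))/16 = -179*(-5 + (-7/5 + 3/2))/16 = -179*(-5 + ⅒)/16 = -179/16*(-49/10) = 8771/160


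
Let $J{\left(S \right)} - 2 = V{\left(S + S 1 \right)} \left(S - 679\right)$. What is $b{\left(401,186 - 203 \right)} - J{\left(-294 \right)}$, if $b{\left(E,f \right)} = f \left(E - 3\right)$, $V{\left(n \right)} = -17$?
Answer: $-23309$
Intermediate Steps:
$J{\left(S \right)} = 11545 - 17 S$ ($J{\left(S \right)} = 2 - 17 \left(S - 679\right) = 2 - 17 \left(-679 + S\right) = 2 - \left(-11543 + 17 S\right) = 11545 - 17 S$)
$b{\left(E,f \right)} = f \left(-3 + E\right)$
$b{\left(401,186 - 203 \right)} - J{\left(-294 \right)} = \left(186 - 203\right) \left(-3 + 401\right) - \left(11545 - -4998\right) = \left(-17\right) 398 - \left(11545 + 4998\right) = -6766 - 16543 = -23309$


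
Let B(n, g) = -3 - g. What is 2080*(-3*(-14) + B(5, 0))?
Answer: 81120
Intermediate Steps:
2080*(-3*(-14) + B(5, 0)) = 2080*(-3*(-14) + (-3 - 1*0)) = 2080*(42 + (-3 + 0)) = 2080*(42 - 3) = 2080*39 = 81120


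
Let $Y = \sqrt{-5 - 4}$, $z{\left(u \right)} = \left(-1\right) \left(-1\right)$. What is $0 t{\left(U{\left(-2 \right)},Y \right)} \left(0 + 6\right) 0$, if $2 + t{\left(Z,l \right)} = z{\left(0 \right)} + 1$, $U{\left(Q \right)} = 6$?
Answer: $0$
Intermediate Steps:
$z{\left(u \right)} = 1$
$Y = 3 i$ ($Y = \sqrt{-9} = 3 i \approx 3.0 i$)
$t{\left(Z,l \right)} = 0$ ($t{\left(Z,l \right)} = -2 + \left(1 + 1\right) = -2 + 2 = 0$)
$0 t{\left(U{\left(-2 \right)},Y \right)} \left(0 + 6\right) 0 = 0 \cdot 0 \left(0 + 6\right) 0 = 0 \cdot 6 \cdot 0 = 0 \cdot 0 = 0$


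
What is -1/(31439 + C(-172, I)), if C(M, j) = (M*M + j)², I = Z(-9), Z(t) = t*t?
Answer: -1/880043664 ≈ -1.1363e-9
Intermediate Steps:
Z(t) = t²
I = 81 (I = (-9)² = 81)
C(M, j) = (j + M²)² (C(M, j) = (M² + j)² = (j + M²)²)
-1/(31439 + C(-172, I)) = -1/(31439 + (81 + (-172)²)²) = -1/(31439 + (81 + 29584)²) = -1/(31439 + 29665²) = -1/(31439 + 880012225) = -1/880043664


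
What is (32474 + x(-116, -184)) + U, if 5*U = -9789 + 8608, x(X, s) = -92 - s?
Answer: 161649/5 ≈ 32330.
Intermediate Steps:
U = -1181/5 (U = (-9789 + 8608)/5 = (⅕)*(-1181) = -1181/5 ≈ -236.20)
(32474 + x(-116, -184)) + U = (32474 + (-92 - 1*(-184))) - 1181/5 = (32474 + (-92 + 184)) - 1181/5 = (32474 + 92) - 1181/5 = 32566 - 1181/5 = 161649/5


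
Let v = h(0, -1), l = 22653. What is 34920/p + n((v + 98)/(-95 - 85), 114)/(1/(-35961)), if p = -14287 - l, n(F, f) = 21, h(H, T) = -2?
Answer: -1394821053/1847 ≈ -7.5518e+5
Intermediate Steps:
v = -2
p = -36940 (p = -14287 - 1*22653 = -14287 - 22653 = -36940)
34920/p + n((v + 98)/(-95 - 85), 114)/(1/(-35961)) = 34920/(-36940) + 21/(1/(-35961)) = 34920*(-1/36940) + 21/(-1/35961) = -1746/1847 + 21*(-35961) = -1746/1847 - 755181 = -1394821053/1847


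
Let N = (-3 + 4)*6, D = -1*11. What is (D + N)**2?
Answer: 25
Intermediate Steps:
D = -11
N = 6 (N = 1*6 = 6)
(D + N)**2 = (-11 + 6)**2 = (-5)**2 = 25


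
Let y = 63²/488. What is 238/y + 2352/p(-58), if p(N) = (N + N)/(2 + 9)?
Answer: -3186188/16443 ≈ -193.77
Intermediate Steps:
y = 3969/488 (y = 3969*(1/488) = 3969/488 ≈ 8.1332)
p(N) = 2*N/11 (p(N) = (2*N)/11 = (2*N)*(1/11) = 2*N/11)
238/y + 2352/p(-58) = 238/(3969/488) + 2352/(((2/11)*(-58))) = 238*(488/3969) + 2352/(-116/11) = 16592/567 + 2352*(-11/116) = 16592/567 - 6468/29 = -3186188/16443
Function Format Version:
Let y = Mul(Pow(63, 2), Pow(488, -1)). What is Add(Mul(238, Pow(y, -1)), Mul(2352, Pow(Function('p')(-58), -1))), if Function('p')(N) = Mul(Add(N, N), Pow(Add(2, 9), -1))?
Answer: Rational(-3186188, 16443) ≈ -193.77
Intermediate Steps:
y = Rational(3969, 488) (y = Mul(3969, Rational(1, 488)) = Rational(3969, 488) ≈ 8.1332)
Function('p')(N) = Mul(Rational(2, 11), N) (Function('p')(N) = Mul(Mul(2, N), Pow(11, -1)) = Mul(Mul(2, N), Rational(1, 11)) = Mul(Rational(2, 11), N))
Add(Mul(238, Pow(y, -1)), Mul(2352, Pow(Function('p')(-58), -1))) = Add(Mul(238, Pow(Rational(3969, 488), -1)), Mul(2352, Pow(Mul(Rational(2, 11), -58), -1))) = Add(Mul(238, Rational(488, 3969)), Mul(2352, Pow(Rational(-116, 11), -1))) = Add(Rational(16592, 567), Mul(2352, Rational(-11, 116))) = Add(Rational(16592, 567), Rational(-6468, 29)) = Rational(-3186188, 16443)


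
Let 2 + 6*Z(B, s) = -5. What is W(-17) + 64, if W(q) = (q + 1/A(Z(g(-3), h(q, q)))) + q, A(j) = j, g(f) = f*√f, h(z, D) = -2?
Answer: 204/7 ≈ 29.143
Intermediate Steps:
g(f) = f^(3/2)
Z(B, s) = -7/6 (Z(B, s) = -⅓ + (⅙)*(-5) = -⅓ - ⅚ = -7/6)
W(q) = -6/7 + 2*q (W(q) = (q + 1/(-7/6)) + q = (q - 6/7) + q = (-6/7 + q) + q = -6/7 + 2*q)
W(-17) + 64 = (-6/7 + 2*(-17)) + 64 = (-6/7 - 34) + 64 = -244/7 + 64 = 204/7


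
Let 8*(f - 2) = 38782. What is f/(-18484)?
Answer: -19399/73936 ≈ -0.26238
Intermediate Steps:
f = 19399/4 (f = 2 + (⅛)*38782 = 2 + 19391/4 = 19399/4 ≈ 4849.8)
f/(-18484) = (19399/4)/(-18484) = (19399/4)*(-1/18484) = -19399/73936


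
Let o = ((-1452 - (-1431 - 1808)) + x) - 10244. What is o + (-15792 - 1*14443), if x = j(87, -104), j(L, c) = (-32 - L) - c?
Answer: -38707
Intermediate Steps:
j(L, c) = -32 - L - c
x = -15 (x = -32 - 1*87 - 1*(-104) = -32 - 87 + 104 = -15)
o = -8472 (o = ((-1452 - (-1431 - 1808)) - 15) - 10244 = ((-1452 - 1*(-3239)) - 15) - 10244 = ((-1452 + 3239) - 15) - 10244 = (1787 - 15) - 10244 = 1772 - 10244 = -8472)
o + (-15792 - 1*14443) = -8472 + (-15792 - 1*14443) = -8472 + (-15792 - 14443) = -8472 - 30235 = -38707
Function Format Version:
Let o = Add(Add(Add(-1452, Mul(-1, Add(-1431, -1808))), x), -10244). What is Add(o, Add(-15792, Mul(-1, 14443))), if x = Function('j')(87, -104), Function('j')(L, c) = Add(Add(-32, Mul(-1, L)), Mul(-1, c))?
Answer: -38707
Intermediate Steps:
Function('j')(L, c) = Add(-32, Mul(-1, L), Mul(-1, c))
x = -15 (x = Add(-32, Mul(-1, 87), Mul(-1, -104)) = Add(-32, -87, 104) = -15)
o = -8472 (o = Add(Add(Add(-1452, Mul(-1, Add(-1431, -1808))), -15), -10244) = Add(Add(Add(-1452, Mul(-1, -3239)), -15), -10244) = Add(Add(Add(-1452, 3239), -15), -10244) = Add(Add(1787, -15), -10244) = Add(1772, -10244) = -8472)
Add(o, Add(-15792, Mul(-1, 14443))) = Add(-8472, Add(-15792, Mul(-1, 14443))) = Add(-8472, Add(-15792, -14443)) = Add(-8472, -30235) = -38707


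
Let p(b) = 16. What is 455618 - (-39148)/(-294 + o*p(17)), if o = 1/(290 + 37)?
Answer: 21891056000/48061 ≈ 4.5549e+5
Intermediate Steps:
o = 1/327 ≈ 0.0030581
455618 - (-39148)/(-294 + o*p(17)) = 455618 - (-39148)/(-294 + (1/327)*16) = 455618 - (-39148)/(-294 + 16/327) = 455618 - (-39148)/(-96122/327) = 455618 - (-39148)*(-327)/96122 = 455618 - 1*6400698/48061 = 455618 - 6400698/48061 = 21891056000/48061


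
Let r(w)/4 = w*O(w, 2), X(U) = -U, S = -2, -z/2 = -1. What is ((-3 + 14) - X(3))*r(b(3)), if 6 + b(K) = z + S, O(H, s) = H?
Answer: 2016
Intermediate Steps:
z = 2 (z = -2*(-1) = 2)
b(K) = -6 (b(K) = -6 + (2 - 2) = -6 + 0 = -6)
r(w) = 4*w² (r(w) = 4*(w*w) = 4*w²)
((-3 + 14) - X(3))*r(b(3)) = ((-3 + 14) - (-1)*3)*(4*(-6)²) = (11 - 1*(-3))*(4*36) = (11 + 3)*144 = 14*144 = 2016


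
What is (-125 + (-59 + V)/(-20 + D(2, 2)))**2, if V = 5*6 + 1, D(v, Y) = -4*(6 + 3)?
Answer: 62001/4 ≈ 15500.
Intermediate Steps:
D(v, Y) = -36 (D(v, Y) = -4*9 = -36)
V = 31 (V = 30 + 1 = 31)
(-125 + (-59 + V)/(-20 + D(2, 2)))**2 = (-125 + (-59 + 31)/(-20 - 36))**2 = (-125 - 28/(-56))**2 = (-125 - 28*(-1/56))**2 = (-125 + 1/2)**2 = (-249/2)**2 = 62001/4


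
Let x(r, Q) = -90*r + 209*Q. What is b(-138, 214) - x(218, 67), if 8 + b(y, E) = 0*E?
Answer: 5609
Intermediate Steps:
b(y, E) = -8 (b(y, E) = -8 + 0*E = -8 + 0 = -8)
b(-138, 214) - x(218, 67) = -8 - (-90*218 + 209*67) = -8 - (-19620 + 14003) = -8 - 1*(-5617) = -8 + 5617 = 5609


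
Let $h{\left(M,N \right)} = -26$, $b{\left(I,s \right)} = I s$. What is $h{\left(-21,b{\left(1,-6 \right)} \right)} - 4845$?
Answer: $-4871$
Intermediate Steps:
$h{\left(-21,b{\left(1,-6 \right)} \right)} - 4845 = -26 - 4845 = -4871$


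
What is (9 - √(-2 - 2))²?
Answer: 77 - 36*I ≈ 77.0 - 36.0*I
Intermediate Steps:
(9 - √(-2 - 2))² = (9 - √(-4))² = (9 - 2*I)²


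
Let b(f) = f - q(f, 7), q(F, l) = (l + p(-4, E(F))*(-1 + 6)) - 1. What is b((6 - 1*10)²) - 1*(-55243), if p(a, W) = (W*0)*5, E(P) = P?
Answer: 55253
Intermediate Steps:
p(a, W) = 0 (p(a, W) = 0*5 = 0)
q(F, l) = -1 + l (q(F, l) = (l + 0*(-1 + 6)) - 1 = (l + 0*5) - 1 = (l + 0) - 1 = l - 1 = -1 + l)
b(f) = -6 + f (b(f) = f - (-1 + 7) = f - 1*6 = f - 6 = -6 + f)
b((6 - 1*10)²) - 1*(-55243) = (-6 + (6 - 1*10)²) - 1*(-55243) = (-6 + (6 - 10)²) + 55243 = (-6 + (-4)²) + 55243 = (-6 + 16) + 55243 = 10 + 55243 = 55253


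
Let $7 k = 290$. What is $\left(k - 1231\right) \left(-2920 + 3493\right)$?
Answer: $- \frac{4771371}{7} \approx -6.8162 \cdot 10^{5}$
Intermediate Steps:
$k = \frac{290}{7}$ ($k = \frac{1}{7} \cdot 290 = \frac{290}{7} \approx 41.429$)
$\left(k - 1231\right) \left(-2920 + 3493\right) = \left(\frac{290}{7} - 1231\right) \left(-2920 + 3493\right) = \left(- \frac{8327}{7}\right) 573 = - \frac{4771371}{7}$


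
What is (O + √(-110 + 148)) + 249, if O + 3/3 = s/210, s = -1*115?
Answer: 10393/42 + √38 ≈ 253.62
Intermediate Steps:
s = -115
O = -65/42 (O = -1 - 115/210 = -1 - 115*1/210 = -1 - 23/42 = -65/42 ≈ -1.5476)
(O + √(-110 + 148)) + 249 = (-65/42 + √(-110 + 148)) + 249 = (-65/42 + √38) + 249 = 10393/42 + √38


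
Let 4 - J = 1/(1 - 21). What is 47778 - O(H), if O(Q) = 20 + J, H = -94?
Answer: 955079/20 ≈ 47754.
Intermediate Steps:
J = 81/20 (J = 4 - 1/(1 - 21) = 4 - 1/(-20) = 4 - 1*(-1/20) = 4 + 1/20 = 81/20 ≈ 4.0500)
O(Q) = 481/20 (O(Q) = 20 + 81/20 = 481/20)
47778 - O(H) = 47778 - 1*481/20 = 47778 - 481/20 = 955079/20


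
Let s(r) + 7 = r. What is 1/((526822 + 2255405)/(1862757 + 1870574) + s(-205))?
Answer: -533333/112669135 ≈ -0.0047336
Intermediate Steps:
s(r) = -7 + r
1/((526822 + 2255405)/(1862757 + 1870574) + s(-205)) = 1/((526822 + 2255405)/(1862757 + 1870574) + (-7 - 205)) = 1/(2782227/3733331 - 212) = 1/(2782227*(1/3733331) - 212) = 1/(397461/533333 - 212) = 1/(-112669135/533333) = -533333/112669135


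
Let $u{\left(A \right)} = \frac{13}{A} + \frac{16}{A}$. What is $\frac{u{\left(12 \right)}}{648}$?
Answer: $\frac{29}{7776} \approx 0.0037294$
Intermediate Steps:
$u{\left(A \right)} = \frac{29}{A}$
$\frac{u{\left(12 \right)}}{648} = \frac{29 \cdot \frac{1}{12}}{648} = 29 \cdot \frac{1}{12} \cdot \frac{1}{648} = \frac{29}{12} \cdot \frac{1}{648} = \frac{29}{7776}$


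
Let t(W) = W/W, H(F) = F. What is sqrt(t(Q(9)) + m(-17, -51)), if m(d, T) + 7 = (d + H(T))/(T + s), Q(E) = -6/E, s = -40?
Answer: I*sqrt(43498)/91 ≈ 2.2919*I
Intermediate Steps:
m(d, T) = -7 + (T + d)/(-40 + T) (m(d, T) = -7 + (d + T)/(T - 40) = -7 + (T + d)/(-40 + T))
t(W) = 1
sqrt(t(Q(9)) + m(-17, -51)) = sqrt(1 + (280 - 17 - 6*(-51))/(-40 - 51)) = sqrt(1 + (280 - 17 + 306)/(-91)) = sqrt(1 - 1/91*569) = sqrt(1 - 569/91) = sqrt(-478/91) = I*sqrt(43498)/91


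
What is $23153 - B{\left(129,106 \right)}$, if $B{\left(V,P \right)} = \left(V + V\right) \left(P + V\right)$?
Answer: $-37477$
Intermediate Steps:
$B{\left(V,P \right)} = 2 V \left(P + V\right)$
$23153 - B{\left(129,106 \right)} = 23153 - 2 \cdot 129 \left(106 + 129\right) = 23153 - 2 \cdot 129 \cdot 235 = 23153 - 60630 = -37477$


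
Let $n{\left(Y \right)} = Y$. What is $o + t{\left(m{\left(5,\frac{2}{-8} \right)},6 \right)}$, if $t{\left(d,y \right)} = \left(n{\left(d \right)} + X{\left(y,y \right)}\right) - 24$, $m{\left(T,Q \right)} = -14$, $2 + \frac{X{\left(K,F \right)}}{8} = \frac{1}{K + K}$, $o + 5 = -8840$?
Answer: $- \frac{26695}{3} \approx -8898.3$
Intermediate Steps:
$o = -8845$ ($o = -5 - 8840 = -8845$)
$X{\left(K,F \right)} = -16 + \frac{4}{K}$ ($X{\left(K,F \right)} = -16 + \frac{8}{K + K} = -16 + \frac{8}{2 K} = -16 + 8 \frac{1}{2 K} = -16 + \frac{4}{K}$)
$t{\left(d,y \right)} = -40 + d + \frac{4}{y}$ ($t{\left(d,y \right)} = \left(d - \left(16 - \frac{4}{y}\right)\right) - 24 = \left(-16 + d + \frac{4}{y}\right) - 24 = -40 + d + \frac{4}{y}$)
$o + t{\left(m{\left(5,\frac{2}{-8} \right)},6 \right)} = -8845 - \left(54 - \frac{2}{3}\right) = -8845 - \frac{160}{3} = - \frac{26695}{3}$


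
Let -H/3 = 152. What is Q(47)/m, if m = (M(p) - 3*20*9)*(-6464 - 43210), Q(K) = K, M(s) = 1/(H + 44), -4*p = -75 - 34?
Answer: 9682/5525760597 ≈ 1.7522e-6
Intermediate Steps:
H = -456 (H = -3*152 = -456)
p = 109/4 (p = -(-75 - 34)/4 = -1/4*(-109) = 109/4 ≈ 27.250)
M(s) = -1/412 (M(s) = 1/(-456 + 44) = 1/(-412) = -1/412)
m = 5525760597/206 (m = (-1/412 - 3*20*9)*(-6464 - 43210) = (-1/412 - 60*9)*(-49674) = (-1/412 - 540)*(-49674) = -222481/412*(-49674) = 5525760597/206 ≈ 2.6824e+7)
Q(47)/m = 47/(5525760597/206) = 47*(206/5525760597) = 9682/5525760597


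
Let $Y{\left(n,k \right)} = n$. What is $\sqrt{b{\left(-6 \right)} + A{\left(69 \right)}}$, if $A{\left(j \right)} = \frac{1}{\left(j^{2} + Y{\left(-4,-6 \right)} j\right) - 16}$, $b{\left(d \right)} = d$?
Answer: $\frac{i \sqrt{119827297}}{4469} \approx 2.4494 i$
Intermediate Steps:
$A{\left(j \right)} = \frac{1}{-16 + j^{2} - 4 j}$ ($A{\left(j \right)} = \frac{1}{\left(j^{2} - 4 j\right) - 16} = \frac{1}{-16 + j^{2} - 4 j}$)
$\sqrt{b{\left(-6 \right)} + A{\left(69 \right)}} = \sqrt{-6 + \frac{1}{-16 + 69^{2} - 276}} = \sqrt{-6 + \frac{1}{-16 + 4761 - 276}} = \sqrt{-6 + \frac{1}{4469}} = \sqrt{- \frac{26813}{4469}} = \frac{i \sqrt{119827297}}{4469}$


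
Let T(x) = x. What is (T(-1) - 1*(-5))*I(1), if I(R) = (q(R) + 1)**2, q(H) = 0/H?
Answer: 4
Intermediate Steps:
q(H) = 0
I(R) = 1 (I(R) = (0 + 1)**2 = 1**2 = 1)
(T(-1) - 1*(-5))*I(1) = (-1 - 1*(-5))*1 = (-1 + 5)*1 = 4*1 = 4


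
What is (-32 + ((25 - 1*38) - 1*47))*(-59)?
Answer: 5428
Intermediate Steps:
(-32 + ((25 - 1*38) - 1*47))*(-59) = (-32 + ((25 - 38) - 47))*(-59) = (-32 + (-13 - 47))*(-59) = (-32 - 60)*(-59) = -92*(-59) = 5428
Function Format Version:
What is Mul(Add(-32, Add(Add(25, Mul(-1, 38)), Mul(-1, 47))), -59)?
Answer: 5428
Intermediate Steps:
Mul(Add(-32, Add(Add(25, Mul(-1, 38)), Mul(-1, 47))), -59) = Mul(Add(-32, Add(Add(25, -38), -47)), -59) = Mul(Add(-32, Add(-13, -47)), -59) = Mul(Add(-32, -60), -59) = Mul(-92, -59) = 5428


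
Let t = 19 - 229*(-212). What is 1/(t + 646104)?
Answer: 1/694671 ≈ 1.4395e-6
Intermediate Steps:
t = 48567 (t = 19 + 48548 = 48567)
1/(t + 646104) = 1/(48567 + 646104) = 1/694671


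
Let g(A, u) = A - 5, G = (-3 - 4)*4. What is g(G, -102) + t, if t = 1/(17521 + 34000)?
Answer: -1700192/51521 ≈ -33.000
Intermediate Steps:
G = -28 (G = -7*4 = -28)
t = 1/51521 ≈ 1.9410e-5
g(A, u) = -5 + A
g(G, -102) + t = (-5 - 28) + 1/51521 = -33 + 1/51521 = -1700192/51521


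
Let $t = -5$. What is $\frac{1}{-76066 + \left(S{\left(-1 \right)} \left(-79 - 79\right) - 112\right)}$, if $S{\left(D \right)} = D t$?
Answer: $- \frac{1}{76968} \approx -1.2992 \cdot 10^{-5}$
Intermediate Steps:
$S{\left(D \right)} = - 5 D$ ($S{\left(D \right)} = D \left(-5\right) = - 5 D$)
$\frac{1}{-76066 + \left(S{\left(-1 \right)} \left(-79 - 79\right) - 112\right)} = \frac{1}{-76066 + \left(\left(-5\right) \left(-1\right) \left(-79 - 79\right) - 112\right)} = \frac{1}{-76066 + \left(5 \left(-158\right) - 112\right)} = \frac{1}{-76066 - 902} = \frac{1}{-76968} = - \frac{1}{76968}$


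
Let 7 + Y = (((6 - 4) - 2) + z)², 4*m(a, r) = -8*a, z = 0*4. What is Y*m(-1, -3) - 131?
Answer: -145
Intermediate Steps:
z = 0
m(a, r) = -2*a (m(a, r) = (-8*a)/4 = -2*a)
Y = -7 (Y = -7 + (((6 - 4) - 2) + 0)² = -7 + ((2 - 2) + 0)² = -7 + (0 + 0)² = -7 + 0² = -7 + 0 = -7)
Y*m(-1, -3) - 131 = -(-14)*(-1) - 131 = -7*2 - 131 = -14 - 131 = -145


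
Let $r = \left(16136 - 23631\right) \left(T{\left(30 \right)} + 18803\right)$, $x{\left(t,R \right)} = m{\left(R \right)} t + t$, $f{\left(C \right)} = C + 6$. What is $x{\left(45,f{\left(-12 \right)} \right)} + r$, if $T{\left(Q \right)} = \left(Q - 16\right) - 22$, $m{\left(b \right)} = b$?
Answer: $-140868750$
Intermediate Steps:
$T{\left(Q \right)} = -38 + Q$ ($T{\left(Q \right)} = \left(-16 + Q\right) - 22 = -38 + Q$)
$f{\left(C \right)} = 6 + C$
$x{\left(t,R \right)} = t + R t$ ($x{\left(t,R \right)} = R t + t = t + R t$)
$r = -140868525$ ($r = \left(16136 - 23631\right) \left(\left(-38 + 30\right) + 18803\right) = - 7495 \left(-8 + 18803\right) = \left(-7495\right) 18795 = -140868525$)
$x{\left(45,f{\left(-12 \right)} \right)} + r = 45 \left(1 + \left(6 - 12\right)\right) - 140868525 = 45 \left(1 - 6\right) - 140868525 = 45 \left(-5\right) - 140868525 = -225 - 140868525 = -140868750$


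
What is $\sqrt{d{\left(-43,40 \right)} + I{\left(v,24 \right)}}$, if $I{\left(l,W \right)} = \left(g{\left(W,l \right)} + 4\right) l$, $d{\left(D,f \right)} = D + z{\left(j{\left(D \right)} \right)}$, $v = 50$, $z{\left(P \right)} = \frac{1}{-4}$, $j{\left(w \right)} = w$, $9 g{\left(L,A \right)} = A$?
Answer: $\frac{\sqrt{15643}}{6} \approx 20.845$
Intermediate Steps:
$g{\left(L,A \right)} = \frac{A}{9}$
$z{\left(P \right)} = - \frac{1}{4}$
$d{\left(D,f \right)} = - \frac{1}{4} + D$ ($d{\left(D,f \right)} = D - \frac{1}{4} = - \frac{1}{4} + D$)
$I{\left(l,W \right)} = l \left(4 + \frac{l}{9}\right)$ ($I{\left(l,W \right)} = \left(\frac{l}{9} + 4\right) l = \left(4 + \frac{l}{9}\right) l = l \left(4 + \frac{l}{9}\right)$)
$\sqrt{d{\left(-43,40 \right)} + I{\left(v,24 \right)}} = \sqrt{\left(- \frac{1}{4} - 43\right) + \frac{1}{9} \cdot 50 \left(36 + 50\right)} = \sqrt{- \frac{173}{4} + \frac{1}{9} \cdot 50 \cdot 86} = \sqrt{- \frac{173}{4} + \frac{4300}{9}} = \sqrt{\frac{15643}{36}} = \frac{\sqrt{15643}}{6}$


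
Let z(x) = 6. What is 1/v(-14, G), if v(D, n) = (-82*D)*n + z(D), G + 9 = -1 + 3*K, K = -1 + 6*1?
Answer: 1/5746 ≈ 0.00017403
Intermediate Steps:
K = 5 (K = -1 + 6 = 5)
G = 5 (G = -9 + (-1 + 3*5) = -9 + (-1 + 15) = -9 + 14 = 5)
v(D, n) = 6 - 82*D*n (v(D, n) = (-82*D)*n + 6 = -82*D*n + 6 = 6 - 82*D*n)
1/v(-14, G) = 1/(6 - 82*(-14)*5) = 1/(6 + 5740) = 1/5746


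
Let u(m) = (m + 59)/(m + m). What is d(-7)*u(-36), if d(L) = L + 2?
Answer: 115/72 ≈ 1.5972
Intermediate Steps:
d(L) = 2 + L
u(m) = (59 + m)/(2*m) (u(m) = (59 + m)/((2*m)) = (59 + m)*(1/(2*m)) = (59 + m)/(2*m))
d(-7)*u(-36) = (2 - 7)*((½)*(59 - 36)/(-36)) = -5*(-1)*23/(2*36) = -5*(-23/72) = 115/72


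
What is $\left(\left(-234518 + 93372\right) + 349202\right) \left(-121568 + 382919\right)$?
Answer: $54375643656$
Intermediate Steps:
$\left(\left(-234518 + 93372\right) + 349202\right) \left(-121568 + 382919\right) = \left(-141146 + 349202\right) 261351 = 208056 \cdot 261351 = 54375643656$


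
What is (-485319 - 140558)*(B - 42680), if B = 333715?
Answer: -182152112695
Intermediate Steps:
(-485319 - 140558)*(B - 42680) = (-485319 - 140558)*(333715 - 42680) = -625877*291035 = -182152112695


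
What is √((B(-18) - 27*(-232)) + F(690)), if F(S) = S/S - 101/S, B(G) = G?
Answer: √2974127010/690 ≈ 79.037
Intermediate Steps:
F(S) = 1 - 101/S
√((B(-18) - 27*(-232)) + F(690)) = √((-18 - 27*(-232)) + (-101 + 690)/690) = √((-18 + 6264) + (1/690)*589) = √(6246 + 589/690) = √(4310329/690) = √2974127010/690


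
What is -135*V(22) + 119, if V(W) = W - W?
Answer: 119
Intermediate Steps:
V(W) = 0
-135*V(22) + 119 = -135*0 + 119 = 0 + 119 = 119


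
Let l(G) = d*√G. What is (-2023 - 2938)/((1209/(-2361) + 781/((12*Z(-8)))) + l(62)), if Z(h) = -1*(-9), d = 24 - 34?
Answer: 240822668890188/44464602618071 + 358398515993760*√62/44464602618071 ≈ 68.883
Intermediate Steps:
d = -10
Z(h) = 9
l(G) = -10*√G
(-2023 - 2938)/((1209/(-2361) + 781/((12*Z(-8)))) + l(62)) = (-2023 - 2938)/((1209/(-2361) + 781/((12*9))) - 10*√62) = -4961/((1209*(-1/2361) + 781/108) - 10*√62) = -4961/((-403/787 + 781*(1/108)) - 10*√62) = -4961/((-403/787 + 781/108) - 10*√62) = -4961/(571123/84996 - 10*√62)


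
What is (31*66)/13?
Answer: 2046/13 ≈ 157.38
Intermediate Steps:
(31*66)/13 = 2046*(1/13) = 2046/13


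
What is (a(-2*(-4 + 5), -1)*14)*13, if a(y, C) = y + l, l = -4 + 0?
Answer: -1092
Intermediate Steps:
l = -4
a(y, C) = -4 + y (a(y, C) = y - 4 = -4 + y)
(a(-2*(-4 + 5), -1)*14)*13 = ((-4 - 2*(-4 + 5))*14)*13 = ((-4 - 2*1)*14)*13 = ((-4 - 2)*14)*13 = -6*14*13 = -84*13 = -1092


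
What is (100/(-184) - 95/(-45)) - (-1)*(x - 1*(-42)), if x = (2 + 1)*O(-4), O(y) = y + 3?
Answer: 16795/414 ≈ 40.568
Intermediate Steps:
O(y) = 3 + y
x = -3 (x = (2 + 1)*(3 - 4) = 3*(-1) = -3)
(100/(-184) - 95/(-45)) - (-1)*(x - 1*(-42)) = (100/(-184) - 95/(-45)) - (-1)*(-3 - 1*(-42)) = (100*(-1/184) - 95*(-1/45)) - (-1)*(-3 + 42) = (-25/46 + 19/9) - (-1)*39 = 649/414 - 1*(-39) = 649/414 + 39 = 16795/414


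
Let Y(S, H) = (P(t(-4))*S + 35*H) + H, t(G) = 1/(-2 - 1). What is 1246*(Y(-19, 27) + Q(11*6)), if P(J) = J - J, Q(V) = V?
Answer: 1293348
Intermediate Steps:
t(G) = -1/3 (t(G) = 1/(-3) = -1/3)
P(J) = 0
Y(S, H) = 36*H (Y(S, H) = (0*S + 35*H) + H = (0 + 35*H) + H = 35*H + H = 36*H)
1246*(Y(-19, 27) + Q(11*6)) = 1246*(36*27 + 11*6) = 1246*(972 + 66) = 1246*1038 = 1293348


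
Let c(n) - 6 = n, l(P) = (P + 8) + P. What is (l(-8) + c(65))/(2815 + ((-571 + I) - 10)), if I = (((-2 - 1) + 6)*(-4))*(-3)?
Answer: 63/2270 ≈ 0.027753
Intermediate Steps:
l(P) = 8 + 2*P (l(P) = (8 + P) + P = 8 + 2*P)
c(n) = 6 + n
I = 36 (I = ((-3 + 6)*(-4))*(-3) = (3*(-4))*(-3) = -12*(-3) = 36)
(l(-8) + c(65))/(2815 + ((-571 + I) - 10)) = ((8 + 2*(-8)) + (6 + 65))/(2815 + ((-571 + 36) - 10)) = ((8 - 16) + 71)/(2815 + (-535 - 10)) = (-8 + 71)/(2815 - 545) = 63/2270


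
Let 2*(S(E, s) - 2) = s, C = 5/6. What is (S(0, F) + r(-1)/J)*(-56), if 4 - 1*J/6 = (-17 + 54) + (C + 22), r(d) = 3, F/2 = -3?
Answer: 18928/335 ≈ 56.501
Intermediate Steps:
C = 5/6 (C = 5*(1/6) = 5/6 ≈ 0.83333)
F = -6 (F = 2*(-3) = -6)
S(E, s) = 2 + s/2
J = -335 (J = 24 - 6*((-17 + 54) + (5/6 + 22)) = 24 - 6*(37 + 137/6) = 24 - 6*359/6 = 24 - 359 = -335)
(S(0, F) + r(-1)/J)*(-56) = ((2 + (1/2)*(-6)) + 3/(-335))*(-56) = ((2 - 3) + 3*(-1/335))*(-56) = (-1 - 3/335)*(-56) = -338/335*(-56) = 18928/335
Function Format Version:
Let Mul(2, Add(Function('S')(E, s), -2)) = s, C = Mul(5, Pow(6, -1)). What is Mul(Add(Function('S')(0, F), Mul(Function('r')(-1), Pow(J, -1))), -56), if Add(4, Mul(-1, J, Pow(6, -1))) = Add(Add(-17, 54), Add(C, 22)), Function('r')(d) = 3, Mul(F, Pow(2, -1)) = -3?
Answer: Rational(18928, 335) ≈ 56.501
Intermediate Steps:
C = Rational(5, 6) (C = Mul(5, Rational(1, 6)) = Rational(5, 6) ≈ 0.83333)
F = -6 (F = Mul(2, -3) = -6)
Function('S')(E, s) = Add(2, Mul(Rational(1, 2), s))
J = -335 (J = Add(24, Mul(-6, Add(Add(-17, 54), Add(Rational(5, 6), 22)))) = Add(24, Mul(-6, Add(37, Rational(137, 6)))) = Add(24, Mul(-6, Rational(359, 6))) = Add(24, -359) = -335)
Mul(Add(Function('S')(0, F), Mul(Function('r')(-1), Pow(J, -1))), -56) = Mul(Add(Add(2, Mul(Rational(1, 2), -6)), Mul(3, Pow(-335, -1))), -56) = Mul(Add(Add(2, -3), Mul(3, Rational(-1, 335))), -56) = Mul(Add(-1, Rational(-3, 335)), -56) = Mul(Rational(-338, 335), -56) = Rational(18928, 335)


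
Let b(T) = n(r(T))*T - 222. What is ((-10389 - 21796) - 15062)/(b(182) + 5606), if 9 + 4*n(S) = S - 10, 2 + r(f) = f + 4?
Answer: -94494/25783 ≈ -3.6650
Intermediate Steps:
r(f) = 2 + f (r(f) = -2 + (f + 4) = -2 + (4 + f) = 2 + f)
n(S) = -19/4 + S/4 (n(S) = -9/4 + (S - 10)/4 = -9/4 + (-10 + S)/4 = -9/4 + (-5/2 + S/4) = -19/4 + S/4)
b(T) = -222 + T*(-17/4 + T/4) (b(T) = (-19/4 + (2 + T)/4)*T - 222 = (-19/4 + (½ + T/4))*T - 222 = (-17/4 + T/4)*T - 222 = T*(-17/4 + T/4) - 222 = -222 + T*(-17/4 + T/4))
((-10389 - 21796) - 15062)/(b(182) + 5606) = ((-10389 - 21796) - 15062)/((-222 + (¼)*182*(-17 + 182)) + 5606) = (-32185 - 15062)/((-222 + (¼)*182*165) + 5606) = -47247/((-222 + 15015/2) + 5606) = -47247/(14571/2 + 5606) = -47247/25783/2 = -47247*2/25783 = -94494/25783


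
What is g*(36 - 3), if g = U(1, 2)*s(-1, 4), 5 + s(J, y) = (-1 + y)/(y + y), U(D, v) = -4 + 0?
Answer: 1221/2 ≈ 610.50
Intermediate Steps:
U(D, v) = -4
s(J, y) = -5 + (-1 + y)/(2*y) (s(J, y) = -5 + (-1 + y)/(y + y) = -5 + (-1 + y)/((2*y)) = -5 + (-1 + y)*(1/(2*y)) = -5 + (-1 + y)/(2*y))
g = 37/2 (g = -2*(-1 - 9*4)/4 = -2*(-1 - 36)/4 = -2*(-37)/4 = -4*(-37/8) = 37/2 ≈ 18.500)
g*(36 - 3) = 37*(36 - 3)/2 = (37/2)*33 = 1221/2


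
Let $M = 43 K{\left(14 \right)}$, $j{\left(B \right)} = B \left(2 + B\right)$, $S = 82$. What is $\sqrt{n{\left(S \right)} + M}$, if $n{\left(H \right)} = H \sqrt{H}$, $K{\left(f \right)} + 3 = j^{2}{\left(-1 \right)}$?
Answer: $\sqrt{-86 + 82 \sqrt{82}} \approx 25.623$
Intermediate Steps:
$K{\left(f \right)} = -2$ ($K{\left(f \right)} = -3 + \left(- (2 - 1)\right)^{2} = -3 + \left(\left(-1\right) 1\right)^{2} = -3 + \left(-1\right)^{2} = -3 + 1 = -2$)
$n{\left(H \right)} = H^{\frac{3}{2}}$
$M = -86$ ($M = 43 \left(-2\right) = -86$)
$\sqrt{n{\left(S \right)} + M} = \sqrt{82^{\frac{3}{2}} - 86} = \sqrt{82 \sqrt{82} - 86} = \sqrt{-86 + 82 \sqrt{82}}$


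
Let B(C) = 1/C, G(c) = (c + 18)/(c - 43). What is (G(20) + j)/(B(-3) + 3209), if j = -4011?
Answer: -276873/221398 ≈ -1.2506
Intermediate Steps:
G(c) = (18 + c)/(-43 + c)
(G(20) + j)/(B(-3) + 3209) = ((18 + 20)/(-43 + 20) - 4011)/(1/(-3) + 3209) = (38/(-23) - 4011)/(-⅓ + 3209) = (-1/23*38 - 4011)/(9626/3) = (-38/23 - 4011)*(3/9626) = -92291/23*3/9626 = -276873/221398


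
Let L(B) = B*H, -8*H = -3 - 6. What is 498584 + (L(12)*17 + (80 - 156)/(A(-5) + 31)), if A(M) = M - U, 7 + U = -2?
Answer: 34916793/70 ≈ 4.9881e+5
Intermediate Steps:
U = -9 (U = -7 - 2 = -9)
H = 9/8 (H = -(-3 - 6)/8 = -1/8*(-9) = 9/8 ≈ 1.1250)
L(B) = 9*B/8 (L(B) = B*(9/8) = 9*B/8)
A(M) = 9 + M (A(M) = M - 1*(-9) = M + 9 = 9 + M)
498584 + (L(12)*17 + (80 - 156)/(A(-5) + 31)) = 498584 + (((9/8)*12)*17 + (80 - 156)/((9 - 5) + 31)) = 498584 + ((27/2)*17 - 76/(4 + 31)) = 498584 + (459/2 - 76/35) = 498584 + 15913/70 = 34916793/70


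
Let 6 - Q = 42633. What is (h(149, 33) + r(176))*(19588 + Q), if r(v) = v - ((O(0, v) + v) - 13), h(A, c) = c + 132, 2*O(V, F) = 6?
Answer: -4031825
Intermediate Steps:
O(V, F) = 3 (O(V, F) = (½)*6 = 3)
Q = -42627 (Q = 6 - 1*42633 = 6 - 42633 = -42627)
h(A, c) = 132 + c
r(v) = 10 (r(v) = v - ((3 + v) - 13) = v - (-10 + v) = v + (10 - v) = 10)
(h(149, 33) + r(176))*(19588 + Q) = ((132 + 33) + 10)*(19588 - 42627) = (165 + 10)*(-23039) = 175*(-23039) = -4031825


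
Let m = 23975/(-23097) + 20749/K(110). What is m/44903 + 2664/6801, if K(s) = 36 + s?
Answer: 135539629973869/343269571378362 ≈ 0.39485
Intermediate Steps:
m = 475739303/3372162 (m = 23975/(-23097) + 20749/(36 + 110) = 23975*(-1/23097) + 20749/146 = -23975/23097 + 20749*(1/146) = -23975/23097 + 20749/146 = 475739303/3372162 ≈ 141.08)
m/44903 + 2664/6801 = (475739303/3372162)/44903 + 2664/6801 = (475739303/3372162)*(1/44903) + 2664*(1/6801) = 475739303/151420190286 + 888/2267 = 135539629973869/343269571378362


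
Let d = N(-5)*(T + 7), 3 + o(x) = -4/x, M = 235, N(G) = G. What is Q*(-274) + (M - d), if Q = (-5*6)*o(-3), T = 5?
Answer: -13405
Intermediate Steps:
o(x) = -3 - 4/x
Q = 50 (Q = (-5*6)*(-3 - 4/(-3)) = -30*(-3 - 4*(-⅓)) = -30*(-3 + 4/3) = -30*(-5/3) = 50)
d = -60 (d = -5*(5 + 7) = -5*12 = -60)
Q*(-274) + (M - d) = 50*(-274) + (235 - 1*(-60)) = -13700 + (235 + 60) = -13700 + 295 = -13405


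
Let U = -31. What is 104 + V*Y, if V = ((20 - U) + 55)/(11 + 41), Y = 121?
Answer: 9117/26 ≈ 350.65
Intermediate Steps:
V = 53/26 (V = ((20 - 1*(-31)) + 55)/(11 + 41) = ((20 + 31) + 55)/52 = (51 + 55)*(1/52) = 106*(1/52) = 53/26 ≈ 2.0385)
104 + V*Y = 104 + (53/26)*121 = 104 + 6413/26 = 9117/26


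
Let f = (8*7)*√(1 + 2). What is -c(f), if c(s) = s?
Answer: -56*√3 ≈ -96.995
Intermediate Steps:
f = 56*√3 ≈ 96.995
-c(f) = -56*√3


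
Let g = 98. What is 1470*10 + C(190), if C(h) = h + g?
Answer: 14988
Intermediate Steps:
C(h) = 98 + h (C(h) = h + 98 = 98 + h)
1470*10 + C(190) = 1470*10 + (98 + 190) = 14700 + 288 = 14988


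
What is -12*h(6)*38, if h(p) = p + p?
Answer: -5472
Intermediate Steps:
h(p) = 2*p
-12*h(6)*38 = -24*6*38 = -12*12*38 = -144*38 = -5472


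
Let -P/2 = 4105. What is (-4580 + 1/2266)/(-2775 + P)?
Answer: 10378279/24892010 ≈ 0.41693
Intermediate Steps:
P = -8210 (P = -2*4105 = -8210)
(-4580 + 1/2266)/(-2775 + P) = (-4580 + 1/2266)/(-2775 - 8210) = (-4580 + 1/2266)/(-10985) = -10378279/2266*(-1/10985) = 10378279/24892010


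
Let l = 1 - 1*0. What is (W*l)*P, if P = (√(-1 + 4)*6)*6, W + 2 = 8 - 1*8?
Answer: -72*√3 ≈ -124.71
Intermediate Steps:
W = -2 (W = -2 + (8 - 1*8) = -2 + (8 - 8) = -2 + 0 = -2)
P = 36*√3 (P = (√3*6)*6 = (6*√3)*6 = 36*√3 ≈ 62.354)
l = 1 (l = 1 + 0 = 1)
(W*l)*P = (-2*1)*(36*√3) = -72*√3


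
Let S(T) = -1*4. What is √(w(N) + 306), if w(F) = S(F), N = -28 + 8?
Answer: √302 ≈ 17.378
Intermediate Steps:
N = -20
S(T) = -4
w(F) = -4
√(w(N) + 306) = √(-4 + 306) = √302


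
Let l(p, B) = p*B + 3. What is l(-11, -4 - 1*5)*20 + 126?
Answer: 2166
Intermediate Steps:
l(p, B) = 3 + B*p (l(p, B) = B*p + 3 = 3 + B*p)
l(-11, -4 - 1*5)*20 + 126 = (3 + (-4 - 1*5)*(-11))*20 + 126 = (3 + (-4 - 5)*(-11))*20 + 126 = (3 - 9*(-11))*20 + 126 = (3 + 99)*20 + 126 = 102*20 + 126 = 2040 + 126 = 2166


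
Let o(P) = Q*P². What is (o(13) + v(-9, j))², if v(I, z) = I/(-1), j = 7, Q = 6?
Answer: 1046529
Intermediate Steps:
o(P) = 6*P²
v(I, z) = -I (v(I, z) = I*(-1) = -I)
(o(13) + v(-9, j))² = (6*13² - 1*(-9))² = (6*169 + 9)² = (1014 + 9)² = 1023² = 1046529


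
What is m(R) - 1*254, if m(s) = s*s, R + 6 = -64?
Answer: 4646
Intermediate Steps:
R = -70 (R = -6 - 64 = -70)
m(s) = s²
m(R) - 1*254 = (-70)² - 1*254 = 4900 - 254 = 4646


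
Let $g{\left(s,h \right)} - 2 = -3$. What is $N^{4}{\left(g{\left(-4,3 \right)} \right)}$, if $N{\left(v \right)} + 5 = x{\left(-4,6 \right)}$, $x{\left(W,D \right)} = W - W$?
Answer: $625$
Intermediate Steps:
$x{\left(W,D \right)} = 0$
$g{\left(s,h \right)} = -1$ ($g{\left(s,h \right)} = 2 - 3 = -1$)
$N{\left(v \right)} = -5$ ($N{\left(v \right)} = -5 + 0 = -5$)
$N^{4}{\left(g{\left(-4,3 \right)} \right)} = \left(-5\right)^{4} = 625$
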